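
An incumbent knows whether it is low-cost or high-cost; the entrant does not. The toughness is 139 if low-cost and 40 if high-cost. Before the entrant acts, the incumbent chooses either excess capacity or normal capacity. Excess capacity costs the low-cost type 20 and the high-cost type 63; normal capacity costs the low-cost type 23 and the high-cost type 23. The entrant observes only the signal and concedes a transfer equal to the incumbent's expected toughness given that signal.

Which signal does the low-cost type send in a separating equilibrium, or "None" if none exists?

Try low-cost → excess capacity, high-cost → normal capacity:
  If types separate, excess capacity earns payment 139 and normal capacity earns 40.
  Low-cost: excess capacity gives 139 − 20 = 119; normal capacity gives 40 − 23 = 17. No deviation. ✓
  High-cost: normal capacity gives 40 − 23 = 17; excess capacity gives 139 − 63 = 76. Would deviate. ✗
Try low-cost → normal capacity, high-cost → excess capacity:
  If types separate, normal capacity earns payment 139 and excess capacity earns 40.
  Low-cost: normal capacity gives 139 − 23 = 116; excess capacity gives 40 − 20 = 20. No deviation. ✓
  High-cost: excess capacity gives 40 − 63 = -23; normal capacity gives 139 − 23 = 116. Would deviate. ✗
Neither assignment is incentive-compatible.

None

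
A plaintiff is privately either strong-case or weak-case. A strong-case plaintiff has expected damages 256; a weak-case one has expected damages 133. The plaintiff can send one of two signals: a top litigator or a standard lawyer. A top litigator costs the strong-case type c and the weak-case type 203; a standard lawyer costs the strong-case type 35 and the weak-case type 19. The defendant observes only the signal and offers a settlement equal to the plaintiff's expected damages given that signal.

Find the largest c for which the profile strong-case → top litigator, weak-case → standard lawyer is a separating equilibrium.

158

Under separation: top litigator → strong-case (pays 256); standard lawyer → weak-case (pays 133).
Weak-case: 133 − 19 = 114 ≥ 256 − 203 = 53. Holds regardless of c. ✓
Strong-case: 256 − c ≥ 133 − 35, so c ≤ 256 − 98 = 158.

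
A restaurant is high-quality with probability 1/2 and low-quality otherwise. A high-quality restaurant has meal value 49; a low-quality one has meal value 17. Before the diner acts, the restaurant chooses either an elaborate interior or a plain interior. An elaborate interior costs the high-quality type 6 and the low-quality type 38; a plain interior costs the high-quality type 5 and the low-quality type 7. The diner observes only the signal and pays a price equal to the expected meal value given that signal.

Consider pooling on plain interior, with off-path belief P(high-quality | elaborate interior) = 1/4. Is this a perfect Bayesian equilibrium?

Yes

On the equilibrium path (plain interior) the diner holds the prior 1/2 and pays 1/2·49 + 1/2·17 = 33. Off-path (elaborate interior) belief 1/4 gives 1/4·49 + 3/4·17 = 25.
High-quality: plain interior gives 33 − 5 = 28; elaborate interior gives 25 − 6 = 19. Stays. ✓
Low-quality: plain interior gives 33 − 7 = 26; elaborate interior gives 25 − 38 = -13. Stays. ✓
Beliefs are Bayes-consistent on-path and both types best-respond.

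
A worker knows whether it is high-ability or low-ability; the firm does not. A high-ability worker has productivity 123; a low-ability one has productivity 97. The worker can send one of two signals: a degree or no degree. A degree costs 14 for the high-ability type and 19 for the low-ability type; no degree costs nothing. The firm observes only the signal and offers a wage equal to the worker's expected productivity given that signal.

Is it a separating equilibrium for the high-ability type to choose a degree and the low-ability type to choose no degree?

If types separate, degree earns payment 123 and no degree earns 97.
High-ability: degree gives 123 − 14 = 109; no degree gives 97 − 0 = 97. No deviation. ✓
Low-ability: no degree gives 97 − 0 = 97; degree gives 123 − 19 = 104. Would deviate. ✗

No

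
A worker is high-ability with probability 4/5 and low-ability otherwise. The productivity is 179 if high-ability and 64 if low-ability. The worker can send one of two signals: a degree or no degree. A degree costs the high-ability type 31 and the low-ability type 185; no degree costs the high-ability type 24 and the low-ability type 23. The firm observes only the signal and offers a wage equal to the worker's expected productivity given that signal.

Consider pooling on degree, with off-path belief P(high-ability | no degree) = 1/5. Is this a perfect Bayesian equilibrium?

No

At the pooled signal (degree) the firm holds the prior 4/5 and pays 4/5·179 + 1/5·64 = 156. Off-path (no degree) belief 1/5 gives 1/5·179 + 4/5·64 = 87.
High-ability: degree gives 156 − 31 = 125; no degree gives 87 − 24 = 63. Stays. ✓
Low-ability: degree gives 156 − 185 = -29; no degree gives 87 − 23 = 64. Deviates. ✗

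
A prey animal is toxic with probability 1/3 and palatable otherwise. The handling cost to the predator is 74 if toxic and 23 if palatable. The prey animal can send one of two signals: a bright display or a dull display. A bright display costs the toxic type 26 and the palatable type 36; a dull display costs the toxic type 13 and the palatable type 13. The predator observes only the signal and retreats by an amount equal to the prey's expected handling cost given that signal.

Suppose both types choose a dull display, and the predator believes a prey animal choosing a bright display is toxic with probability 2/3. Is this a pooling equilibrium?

No

On the equilibrium path (dull display) the predator holds the prior 1/3 and pays 1/3·74 + 2/3·23 = 40. Off-path (bright display) belief 2/3 gives 2/3·74 + 1/3·23 = 57.
Toxic: dull display gives 40 − 13 = 27; bright display gives 57 − 26 = 31. Deviates. ✗
Palatable: dull display gives 40 − 13 = 27; bright display gives 57 − 36 = 21. Stays. ✓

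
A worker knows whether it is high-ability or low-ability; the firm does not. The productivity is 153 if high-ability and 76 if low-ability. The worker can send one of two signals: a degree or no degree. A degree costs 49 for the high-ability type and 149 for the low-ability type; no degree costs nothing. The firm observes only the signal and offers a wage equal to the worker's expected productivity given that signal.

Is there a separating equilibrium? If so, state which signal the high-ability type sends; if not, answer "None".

Try high-ability → degree, low-ability → no degree:
  Under separation the firm infers type exactly: degree → high-ability (pays 153), no degree → low-ability (pays 76).
  High-ability: degree gives 153 − 49 = 104; no degree gives 76 − 0 = 76. No deviation. ✓
  Low-ability: no degree gives 76 − 0 = 76; degree gives 153 − 149 = 4. No deviation. ✓
Both hold — the high-ability type sends degree.

degree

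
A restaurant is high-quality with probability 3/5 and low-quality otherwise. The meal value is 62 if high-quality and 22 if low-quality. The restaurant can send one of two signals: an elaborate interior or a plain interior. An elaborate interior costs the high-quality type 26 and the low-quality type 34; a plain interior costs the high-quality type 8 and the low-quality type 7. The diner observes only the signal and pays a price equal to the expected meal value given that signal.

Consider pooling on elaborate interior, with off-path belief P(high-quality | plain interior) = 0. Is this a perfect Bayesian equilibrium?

At the pooled signal (elaborate interior) the diner holds the prior 3/5 and pays 3/5·62 + 2/5·22 = 46. Off-path (plain interior) belief 0 gives 0·62 + 1·22 = 22.
High-quality: elaborate interior gives 46 − 26 = 20; plain interior gives 22 − 8 = 14. Stays. ✓
Low-quality: elaborate interior gives 46 − 34 = 12; plain interior gives 22 − 7 = 15. Deviates. ✗

No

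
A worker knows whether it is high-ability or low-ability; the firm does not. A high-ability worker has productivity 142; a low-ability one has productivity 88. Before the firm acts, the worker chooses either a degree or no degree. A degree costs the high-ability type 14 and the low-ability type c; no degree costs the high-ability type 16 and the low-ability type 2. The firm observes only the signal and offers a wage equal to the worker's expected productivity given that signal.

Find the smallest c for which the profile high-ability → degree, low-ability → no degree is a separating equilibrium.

Under separation: degree → high-ability (pays 142); no degree → low-ability (pays 88).
High-ability: 142 − 14 = 128 ≥ 88 − 16 = 72. Holds regardless of c. ✓
Low-ability: 88 − 2 ≥ 142 − c, so c ≥ 142 − 86 = 56.

56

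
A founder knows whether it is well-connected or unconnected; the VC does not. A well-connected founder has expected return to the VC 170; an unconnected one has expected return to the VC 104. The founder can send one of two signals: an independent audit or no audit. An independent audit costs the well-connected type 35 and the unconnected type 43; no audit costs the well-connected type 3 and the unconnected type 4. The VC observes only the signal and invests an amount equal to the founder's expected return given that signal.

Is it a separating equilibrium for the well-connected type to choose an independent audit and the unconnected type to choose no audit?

Under separation the VC infers type exactly: audit → well-connected (pays 170), no audit → unconnected (pays 104).
Well-connected: audit gives 170 − 35 = 135; no audit gives 104 − 3 = 101. No deviation. ✓
Unconnected: no audit gives 104 − 4 = 100; audit gives 170 − 43 = 127. Would deviate. ✗

No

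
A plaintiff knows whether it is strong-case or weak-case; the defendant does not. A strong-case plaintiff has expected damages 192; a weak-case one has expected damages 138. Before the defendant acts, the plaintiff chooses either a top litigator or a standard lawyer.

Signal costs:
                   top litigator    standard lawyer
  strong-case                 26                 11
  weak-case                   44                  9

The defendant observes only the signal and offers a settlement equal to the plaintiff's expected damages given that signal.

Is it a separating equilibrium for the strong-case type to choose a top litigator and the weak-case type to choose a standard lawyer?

Under separation the defendant infers type exactly: top litigator → strong-case (pays 192), standard lawyer → weak-case (pays 138).
Strong-case: top litigator gives 192 − 26 = 166; standard lawyer gives 138 − 11 = 127. No deviation. ✓
Weak-case: standard lawyer gives 138 − 9 = 129; top litigator gives 192 − 44 = 148. Would deviate. ✗

No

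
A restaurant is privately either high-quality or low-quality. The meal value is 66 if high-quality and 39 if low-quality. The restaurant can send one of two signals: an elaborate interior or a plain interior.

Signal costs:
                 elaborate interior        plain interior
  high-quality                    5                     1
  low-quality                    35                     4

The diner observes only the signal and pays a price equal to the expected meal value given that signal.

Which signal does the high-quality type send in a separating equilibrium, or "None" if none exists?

Try high-quality → elaborate interior, low-quality → plain interior:
  If types separate, elaborate interior earns payment 66 and plain interior earns 39.
  High-quality: elaborate interior gives 66 − 5 = 61; plain interior gives 39 − 1 = 38. No deviation. ✓
  Low-quality: plain interior gives 39 − 4 = 35; elaborate interior gives 66 − 35 = 31. No deviation. ✓
Both hold — the high-quality type sends elaborate interior.

elaborate interior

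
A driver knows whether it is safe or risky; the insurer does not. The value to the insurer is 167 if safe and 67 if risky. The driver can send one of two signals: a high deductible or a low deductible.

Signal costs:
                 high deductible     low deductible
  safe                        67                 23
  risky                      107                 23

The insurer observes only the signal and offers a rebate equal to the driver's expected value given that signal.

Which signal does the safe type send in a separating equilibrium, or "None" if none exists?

Try safe → high deductible, risky → low deductible:
  Under separation the insurer infers type exactly: high deductible → safe (pays 167), low deductible → risky (pays 67).
  Safe: high deductible gives 167 − 67 = 100; low deductible gives 67 − 23 = 44. No deviation. ✓
  Risky: low deductible gives 67 − 23 = 44; high deductible gives 167 − 107 = 60. Would deviate. ✗
Try safe → low deductible, risky → high deductible:
  Under separation the insurer infers type exactly: low deductible → safe (pays 167), high deductible → risky (pays 67).
  Safe: low deductible gives 167 − 23 = 144; high deductible gives 67 − 67 = 0. No deviation. ✓
  Risky: high deductible gives 67 − 107 = -40; low deductible gives 167 − 23 = 144. Would deviate. ✗
Neither assignment is incentive-compatible.

None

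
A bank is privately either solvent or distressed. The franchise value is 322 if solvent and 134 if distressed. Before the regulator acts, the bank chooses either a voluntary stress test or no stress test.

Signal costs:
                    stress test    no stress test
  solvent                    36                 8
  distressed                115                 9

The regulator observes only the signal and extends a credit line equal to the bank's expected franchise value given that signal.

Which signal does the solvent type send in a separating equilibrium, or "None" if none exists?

None

Try solvent → stress test, distressed → no stress test:
  Under separation the regulator infers type exactly: stress test → solvent (pays 322), no stress test → distressed (pays 134).
  Solvent: stress test gives 322 − 36 = 286; no stress test gives 134 − 8 = 126. No deviation. ✓
  Distressed: no stress test gives 134 − 9 = 125; stress test gives 322 − 115 = 207. Would deviate. ✗
Try solvent → no stress test, distressed → stress test:
  Under separation the regulator infers type exactly: no stress test → solvent (pays 322), stress test → distressed (pays 134).
  Solvent: no stress test gives 322 − 8 = 314; stress test gives 134 − 36 = 98. No deviation. ✓
  Distressed: stress test gives 134 − 115 = 19; no stress test gives 322 − 9 = 313. Would deviate. ✗
Neither assignment is incentive-compatible.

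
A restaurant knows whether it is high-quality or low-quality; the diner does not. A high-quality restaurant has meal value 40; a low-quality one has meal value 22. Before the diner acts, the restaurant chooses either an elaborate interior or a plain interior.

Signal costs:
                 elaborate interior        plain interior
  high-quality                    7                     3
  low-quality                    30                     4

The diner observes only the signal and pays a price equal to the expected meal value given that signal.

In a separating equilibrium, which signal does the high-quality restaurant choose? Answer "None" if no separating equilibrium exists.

elaborate interior

Try high-quality → elaborate interior, low-quality → plain interior:
  Under separation the diner infers type exactly: elaborate interior → high-quality (pays 40), plain interior → low-quality (pays 22).
  High-quality: elaborate interior gives 40 − 7 = 33; plain interior gives 22 − 3 = 19. No deviation. ✓
  Low-quality: plain interior gives 22 − 4 = 18; elaborate interior gives 40 − 30 = 10. No deviation. ✓
Both hold — the high-quality type sends elaborate interior.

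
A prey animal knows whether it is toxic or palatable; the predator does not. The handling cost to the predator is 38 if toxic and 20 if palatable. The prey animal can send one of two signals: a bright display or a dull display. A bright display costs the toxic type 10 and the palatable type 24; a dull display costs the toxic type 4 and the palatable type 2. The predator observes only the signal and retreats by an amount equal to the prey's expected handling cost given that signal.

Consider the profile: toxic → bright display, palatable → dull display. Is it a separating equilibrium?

Yes

Under separation the predator infers type exactly: bright display → toxic (pays 38), dull display → palatable (pays 20).
Toxic: bright display gives 38 − 10 = 28; dull display gives 20 − 4 = 16. No deviation. ✓
Palatable: dull display gives 20 − 2 = 18; bright display gives 38 − 24 = 14. No deviation. ✓
Both incentive constraints hold.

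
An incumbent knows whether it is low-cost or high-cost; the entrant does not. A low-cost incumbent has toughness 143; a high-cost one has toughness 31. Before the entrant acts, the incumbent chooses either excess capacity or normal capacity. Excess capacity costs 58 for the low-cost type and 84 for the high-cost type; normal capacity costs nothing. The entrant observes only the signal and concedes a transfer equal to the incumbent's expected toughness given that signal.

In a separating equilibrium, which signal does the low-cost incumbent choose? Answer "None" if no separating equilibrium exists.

Try low-cost → excess capacity, high-cost → normal capacity:
  If types separate, excess capacity earns payment 143 and normal capacity earns 31.
  Low-cost: excess capacity gives 143 − 58 = 85; normal capacity gives 31 − 0 = 31. No deviation. ✓
  High-cost: normal capacity gives 31 − 0 = 31; excess capacity gives 143 − 84 = 59. Would deviate. ✗
Try low-cost → normal capacity, high-cost → excess capacity:
  If types separate, normal capacity earns payment 143 and excess capacity earns 31.
  Low-cost: normal capacity gives 143 − 0 = 143; excess capacity gives 31 − 58 = -27. No deviation. ✓
  High-cost: excess capacity gives 31 − 84 = -53; normal capacity gives 143 − 0 = 143. Would deviate. ✗
Neither assignment is incentive-compatible.

None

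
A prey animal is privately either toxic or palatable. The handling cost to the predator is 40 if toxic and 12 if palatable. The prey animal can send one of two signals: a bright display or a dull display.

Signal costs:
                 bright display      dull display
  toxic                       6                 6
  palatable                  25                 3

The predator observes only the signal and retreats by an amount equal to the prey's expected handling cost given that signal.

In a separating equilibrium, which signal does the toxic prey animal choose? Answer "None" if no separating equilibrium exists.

Try toxic → bright display, palatable → dull display:
  If types separate, bright display earns payment 40 and dull display earns 12.
  Toxic: bright display gives 40 − 6 = 34; dull display gives 12 − 6 = 6. No deviation. ✓
  Palatable: dull display gives 12 − 3 = 9; bright display gives 40 − 25 = 15. Would deviate. ✗
Try toxic → dull display, palatable → bright display:
  If types separate, dull display earns payment 40 and bright display earns 12.
  Toxic: dull display gives 40 − 6 = 34; bright display gives 12 − 6 = 6. No deviation. ✓
  Palatable: bright display gives 12 − 25 = -13; dull display gives 40 − 3 = 37. Would deviate. ✗
Neither assignment is incentive-compatible.

None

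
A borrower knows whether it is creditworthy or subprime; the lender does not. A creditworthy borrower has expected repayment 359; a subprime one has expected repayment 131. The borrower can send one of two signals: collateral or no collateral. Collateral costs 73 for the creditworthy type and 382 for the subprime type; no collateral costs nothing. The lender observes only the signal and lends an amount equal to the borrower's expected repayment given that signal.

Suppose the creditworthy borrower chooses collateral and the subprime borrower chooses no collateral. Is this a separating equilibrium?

Under separation the lender infers type exactly: collateral → creditworthy (pays 359), no collateral → subprime (pays 131).
Creditworthy: collateral gives 359 − 73 = 286; no collateral gives 131 − 0 = 131. No deviation. ✓
Subprime: no collateral gives 131 − 0 = 131; collateral gives 359 − 382 = -23. No deviation. ✓
Both incentive constraints hold.

Yes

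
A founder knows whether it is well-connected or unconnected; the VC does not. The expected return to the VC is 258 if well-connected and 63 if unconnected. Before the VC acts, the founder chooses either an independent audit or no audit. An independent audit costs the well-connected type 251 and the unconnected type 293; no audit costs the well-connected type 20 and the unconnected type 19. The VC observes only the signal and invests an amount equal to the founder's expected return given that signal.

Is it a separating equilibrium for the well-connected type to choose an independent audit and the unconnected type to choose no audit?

Under separation the VC infers type exactly: audit → well-connected (pays 258), no audit → unconnected (pays 63).
Well-connected: audit gives 258 − 251 = 7; no audit gives 63 − 20 = 43. Would deviate. ✗
Unconnected: no audit gives 63 − 19 = 44; audit gives 258 − 293 = -35. No deviation. ✓

No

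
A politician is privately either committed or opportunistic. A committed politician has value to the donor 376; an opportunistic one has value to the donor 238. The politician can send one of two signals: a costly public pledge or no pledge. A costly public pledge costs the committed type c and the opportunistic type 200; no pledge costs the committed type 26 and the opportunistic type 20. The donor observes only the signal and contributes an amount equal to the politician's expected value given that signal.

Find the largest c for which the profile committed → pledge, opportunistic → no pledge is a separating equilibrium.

Under separation: pledge → committed (pays 376); no pledge → opportunistic (pays 238).
Opportunistic: 238 − 20 = 218 ≥ 376 − 200 = 176. Holds regardless of c. ✓
Committed: 376 − c ≥ 238 − 26, so c ≤ 376 − 212 = 164.

164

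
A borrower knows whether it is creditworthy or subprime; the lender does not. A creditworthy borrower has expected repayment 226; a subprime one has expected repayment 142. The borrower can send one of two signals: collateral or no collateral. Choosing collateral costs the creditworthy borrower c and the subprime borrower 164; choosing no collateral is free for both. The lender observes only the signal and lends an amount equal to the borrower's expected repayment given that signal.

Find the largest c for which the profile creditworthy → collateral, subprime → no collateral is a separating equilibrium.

84

Under separation: collateral → creditworthy (pays 226); no collateral → subprime (pays 142).
Subprime: 142 − 0 = 142 ≥ 226 − 164 = 62. Holds regardless of c. ✓
Creditworthy: 226 − c ≥ 142 − 0, so c ≤ 226 − 142 = 84.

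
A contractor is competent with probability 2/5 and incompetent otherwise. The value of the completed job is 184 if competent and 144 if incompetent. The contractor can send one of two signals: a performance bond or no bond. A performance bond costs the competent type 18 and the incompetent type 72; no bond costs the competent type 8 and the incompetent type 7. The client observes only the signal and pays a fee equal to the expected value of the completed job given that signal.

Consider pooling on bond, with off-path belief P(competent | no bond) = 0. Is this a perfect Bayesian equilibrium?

At the pooled signal (bond) the client holds the prior 2/5 and pays 2/5·184 + 3/5·144 = 160. Off-path (no bond) belief 0 gives 0·184 + 1·144 = 144.
Competent: bond gives 160 − 18 = 142; no bond gives 144 − 8 = 136. Stays. ✓
Incompetent: bond gives 160 − 72 = 88; no bond gives 144 − 7 = 137. Deviates. ✗

No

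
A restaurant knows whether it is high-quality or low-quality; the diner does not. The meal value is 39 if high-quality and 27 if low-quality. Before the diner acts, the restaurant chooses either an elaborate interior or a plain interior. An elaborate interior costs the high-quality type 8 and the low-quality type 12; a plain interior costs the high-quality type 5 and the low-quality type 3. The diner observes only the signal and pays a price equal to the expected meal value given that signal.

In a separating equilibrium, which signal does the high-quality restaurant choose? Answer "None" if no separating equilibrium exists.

Try high-quality → elaborate interior, low-quality → plain interior:
  If types separate, elaborate interior earns payment 39 and plain interior earns 27.
  High-quality: elaborate interior gives 39 − 8 = 31; plain interior gives 27 − 5 = 22. No deviation. ✓
  Low-quality: plain interior gives 27 − 3 = 24; elaborate interior gives 39 − 12 = 27. Would deviate. ✗
Try high-quality → plain interior, low-quality → elaborate interior:
  If types separate, plain interior earns payment 39 and elaborate interior earns 27.
  High-quality: plain interior gives 39 − 5 = 34; elaborate interior gives 27 − 8 = 19. No deviation. ✓
  Low-quality: elaborate interior gives 27 − 12 = 15; plain interior gives 39 − 3 = 36. Would deviate. ✗
Neither assignment is incentive-compatible.

None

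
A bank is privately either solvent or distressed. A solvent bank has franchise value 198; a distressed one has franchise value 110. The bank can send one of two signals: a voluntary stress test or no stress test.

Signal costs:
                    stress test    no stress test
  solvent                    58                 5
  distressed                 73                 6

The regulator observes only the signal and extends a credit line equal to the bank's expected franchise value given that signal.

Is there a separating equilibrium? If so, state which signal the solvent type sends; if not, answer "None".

None

Try solvent → stress test, distressed → no stress test:
  Under separation the regulator infers type exactly: stress test → solvent (pays 198), no stress test → distressed (pays 110).
  Solvent: stress test gives 198 − 58 = 140; no stress test gives 110 − 5 = 105. No deviation. ✓
  Distressed: no stress test gives 110 − 6 = 104; stress test gives 198 − 73 = 125. Would deviate. ✗
Try solvent → no stress test, distressed → stress test:
  Under separation the regulator infers type exactly: no stress test → solvent (pays 198), stress test → distressed (pays 110).
  Solvent: no stress test gives 198 − 5 = 193; stress test gives 110 − 58 = 52. No deviation. ✓
  Distressed: stress test gives 110 − 73 = 37; no stress test gives 198 − 6 = 192. Would deviate. ✗
Neither assignment is incentive-compatible.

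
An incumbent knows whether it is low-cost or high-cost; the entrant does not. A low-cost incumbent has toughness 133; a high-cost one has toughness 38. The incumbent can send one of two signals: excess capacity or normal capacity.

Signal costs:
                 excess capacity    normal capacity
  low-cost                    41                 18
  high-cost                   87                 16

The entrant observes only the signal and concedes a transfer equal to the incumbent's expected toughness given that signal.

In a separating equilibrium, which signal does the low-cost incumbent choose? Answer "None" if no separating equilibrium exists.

None

Try low-cost → excess capacity, high-cost → normal capacity:
  Under separation the entrant infers type exactly: excess capacity → low-cost (pays 133), normal capacity → high-cost (pays 38).
  Low-cost: excess capacity gives 133 − 41 = 92; normal capacity gives 38 − 18 = 20. No deviation. ✓
  High-cost: normal capacity gives 38 − 16 = 22; excess capacity gives 133 − 87 = 46. Would deviate. ✗
Try low-cost → normal capacity, high-cost → excess capacity:
  Under separation the entrant infers type exactly: normal capacity → low-cost (pays 133), excess capacity → high-cost (pays 38).
  Low-cost: normal capacity gives 133 − 18 = 115; excess capacity gives 38 − 41 = -3. No deviation. ✓
  High-cost: excess capacity gives 38 − 87 = -49; normal capacity gives 133 − 16 = 117. Would deviate. ✗
Neither assignment is incentive-compatible.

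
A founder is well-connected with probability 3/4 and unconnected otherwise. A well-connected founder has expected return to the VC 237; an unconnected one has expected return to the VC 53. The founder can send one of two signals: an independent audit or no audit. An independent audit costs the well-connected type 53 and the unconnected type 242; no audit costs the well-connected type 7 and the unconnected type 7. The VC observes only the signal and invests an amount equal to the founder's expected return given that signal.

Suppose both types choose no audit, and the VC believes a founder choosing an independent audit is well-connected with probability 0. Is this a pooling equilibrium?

Yes

On the equilibrium path (no audit) the VC holds the prior 3/4 and pays 3/4·237 + 1/4·53 = 191. Off-path (audit) belief 0 gives 0·237 + 1·53 = 53.
Well-connected: no audit gives 191 − 7 = 184; audit gives 53 − 53 = 0. Stays. ✓
Unconnected: no audit gives 191 − 7 = 184; audit gives 53 − 242 = -189. Stays. ✓
Beliefs are Bayes-consistent on-path and both types best-respond.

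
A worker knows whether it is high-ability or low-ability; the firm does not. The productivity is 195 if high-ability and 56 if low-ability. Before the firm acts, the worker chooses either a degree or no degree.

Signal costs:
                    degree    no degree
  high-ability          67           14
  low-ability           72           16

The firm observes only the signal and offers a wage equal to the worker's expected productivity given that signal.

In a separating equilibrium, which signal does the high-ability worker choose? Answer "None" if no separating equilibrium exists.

Try high-ability → degree, low-ability → no degree:
  Under separation the firm infers type exactly: degree → high-ability (pays 195), no degree → low-ability (pays 56).
  High-ability: degree gives 195 − 67 = 128; no degree gives 56 − 14 = 42. No deviation. ✓
  Low-ability: no degree gives 56 − 16 = 40; degree gives 195 − 72 = 123. Would deviate. ✗
Try high-ability → no degree, low-ability → degree:
  Under separation the firm infers type exactly: no degree → high-ability (pays 195), degree → low-ability (pays 56).
  High-ability: no degree gives 195 − 14 = 181; degree gives 56 − 67 = -11. No deviation. ✓
  Low-ability: degree gives 56 − 72 = -16; no degree gives 195 − 16 = 179. Would deviate. ✗
Neither assignment is incentive-compatible.

None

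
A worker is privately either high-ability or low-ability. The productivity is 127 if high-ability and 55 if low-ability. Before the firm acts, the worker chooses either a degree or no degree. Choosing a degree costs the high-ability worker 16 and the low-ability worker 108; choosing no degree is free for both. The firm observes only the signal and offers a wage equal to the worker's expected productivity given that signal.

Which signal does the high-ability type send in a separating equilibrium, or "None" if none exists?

degree

Try high-ability → degree, low-ability → no degree:
  Under separation the firm infers type exactly: degree → high-ability (pays 127), no degree → low-ability (pays 55).
  High-ability: degree gives 127 − 16 = 111; no degree gives 55 − 0 = 55. No deviation. ✓
  Low-ability: no degree gives 55 − 0 = 55; degree gives 127 − 108 = 19. No deviation. ✓
Both hold — the high-ability type sends degree.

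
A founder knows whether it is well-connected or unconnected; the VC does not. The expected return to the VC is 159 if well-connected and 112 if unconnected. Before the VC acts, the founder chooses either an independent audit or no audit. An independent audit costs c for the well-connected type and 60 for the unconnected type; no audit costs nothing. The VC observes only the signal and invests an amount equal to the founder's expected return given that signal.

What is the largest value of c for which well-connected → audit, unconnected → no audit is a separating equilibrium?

47

Under separation: audit → well-connected (pays 159); no audit → unconnected (pays 112).
Unconnected: 112 − 0 = 112 ≥ 159 − 60 = 99. Holds regardless of c. ✓
Well-connected: 159 − c ≥ 112 − 0, so c ≤ 159 − 112 = 47.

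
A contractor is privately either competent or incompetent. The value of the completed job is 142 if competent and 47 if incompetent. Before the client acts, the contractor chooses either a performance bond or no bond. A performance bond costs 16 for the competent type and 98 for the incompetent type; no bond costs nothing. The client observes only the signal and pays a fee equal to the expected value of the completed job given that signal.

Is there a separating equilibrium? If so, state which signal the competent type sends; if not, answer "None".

Try competent → bond, incompetent → no bond:
  Under separation the client infers type exactly: bond → competent (pays 142), no bond → incompetent (pays 47).
  Competent: bond gives 142 − 16 = 126; no bond gives 47 − 0 = 47. No deviation. ✓
  Incompetent: no bond gives 47 − 0 = 47; bond gives 142 − 98 = 44. No deviation. ✓
Both hold — the competent type sends bond.

bond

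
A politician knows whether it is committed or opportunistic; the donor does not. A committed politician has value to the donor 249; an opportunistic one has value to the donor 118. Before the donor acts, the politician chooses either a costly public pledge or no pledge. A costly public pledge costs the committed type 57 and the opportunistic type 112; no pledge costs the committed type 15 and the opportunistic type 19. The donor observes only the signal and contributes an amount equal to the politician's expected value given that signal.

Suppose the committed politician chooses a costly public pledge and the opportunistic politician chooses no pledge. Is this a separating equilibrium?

Under separation the donor infers type exactly: pledge → committed (pays 249), no pledge → opportunistic (pays 118).
Committed: pledge gives 249 − 57 = 192; no pledge gives 118 − 15 = 103. No deviation. ✓
Opportunistic: no pledge gives 118 − 19 = 99; pledge gives 249 − 112 = 137. Would deviate. ✗

No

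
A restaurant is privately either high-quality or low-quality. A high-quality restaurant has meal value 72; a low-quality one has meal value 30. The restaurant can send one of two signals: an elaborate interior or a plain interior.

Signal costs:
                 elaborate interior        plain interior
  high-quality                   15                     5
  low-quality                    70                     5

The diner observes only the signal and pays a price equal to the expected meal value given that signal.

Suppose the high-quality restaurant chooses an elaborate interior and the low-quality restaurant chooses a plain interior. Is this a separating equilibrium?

If types separate, elaborate interior earns payment 72 and plain interior earns 30.
High-quality: elaborate interior gives 72 − 15 = 57; plain interior gives 30 − 5 = 25. No deviation. ✓
Low-quality: plain interior gives 30 − 5 = 25; elaborate interior gives 72 − 70 = 2. No deviation. ✓
Both incentive constraints hold.

Yes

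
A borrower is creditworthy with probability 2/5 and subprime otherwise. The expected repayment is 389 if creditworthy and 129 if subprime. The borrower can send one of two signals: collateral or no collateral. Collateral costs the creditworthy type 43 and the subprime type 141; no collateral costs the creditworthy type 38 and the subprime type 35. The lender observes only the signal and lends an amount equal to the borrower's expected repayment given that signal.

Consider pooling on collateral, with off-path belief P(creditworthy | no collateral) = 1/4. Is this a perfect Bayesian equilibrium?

At the pooled signal (collateral) the lender holds the prior 2/5 and pays 2/5·389 + 3/5·129 = 233. Off-path (no collateral) belief 1/4 gives 1/4·389 + 3/4·129 = 194.
Creditworthy: collateral gives 233 − 43 = 190; no collateral gives 194 − 38 = 156. Stays. ✓
Subprime: collateral gives 233 − 141 = 92; no collateral gives 194 − 35 = 159. Deviates. ✗

No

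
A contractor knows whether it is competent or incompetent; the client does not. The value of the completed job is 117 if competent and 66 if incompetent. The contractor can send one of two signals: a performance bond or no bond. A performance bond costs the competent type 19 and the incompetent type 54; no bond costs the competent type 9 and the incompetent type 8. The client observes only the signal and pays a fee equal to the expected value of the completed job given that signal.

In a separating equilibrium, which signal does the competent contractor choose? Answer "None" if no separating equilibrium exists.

Try competent → bond, incompetent → no bond:
  Under separation the client infers type exactly: bond → competent (pays 117), no bond → incompetent (pays 66).
  Competent: bond gives 117 − 19 = 98; no bond gives 66 − 9 = 57. No deviation. ✓
  Incompetent: no bond gives 66 − 8 = 58; bond gives 117 − 54 = 63. Would deviate. ✗
Try competent → no bond, incompetent → bond:
  Under separation the client infers type exactly: no bond → competent (pays 117), bond → incompetent (pays 66).
  Competent: no bond gives 117 − 9 = 108; bond gives 66 − 19 = 47. No deviation. ✓
  Incompetent: bond gives 66 − 54 = 12; no bond gives 117 − 8 = 109. Would deviate. ✗
Neither assignment is incentive-compatible.

None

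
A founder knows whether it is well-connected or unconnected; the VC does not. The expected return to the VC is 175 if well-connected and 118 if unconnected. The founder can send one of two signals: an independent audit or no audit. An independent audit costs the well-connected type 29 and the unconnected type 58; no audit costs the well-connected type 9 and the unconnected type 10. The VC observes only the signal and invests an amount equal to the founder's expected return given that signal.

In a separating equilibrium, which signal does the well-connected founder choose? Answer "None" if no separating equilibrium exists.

Try well-connected → audit, unconnected → no audit:
  Under separation the VC infers type exactly: audit → well-connected (pays 175), no audit → unconnected (pays 118).
  Well-connected: audit gives 175 − 29 = 146; no audit gives 118 − 9 = 109. No deviation. ✓
  Unconnected: no audit gives 118 − 10 = 108; audit gives 175 − 58 = 117. Would deviate. ✗
Try well-connected → no audit, unconnected → audit:
  Under separation the VC infers type exactly: no audit → well-connected (pays 175), audit → unconnected (pays 118).
  Well-connected: no audit gives 175 − 9 = 166; audit gives 118 − 29 = 89. No deviation. ✓
  Unconnected: audit gives 118 − 58 = 60; no audit gives 175 − 10 = 165. Would deviate. ✗
Neither assignment is incentive-compatible.

None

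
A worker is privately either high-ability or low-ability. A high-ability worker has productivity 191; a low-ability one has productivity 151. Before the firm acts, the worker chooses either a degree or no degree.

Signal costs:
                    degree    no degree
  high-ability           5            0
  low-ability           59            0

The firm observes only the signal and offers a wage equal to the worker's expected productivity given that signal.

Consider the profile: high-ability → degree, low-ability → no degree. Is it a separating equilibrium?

Yes

Under separation the firm infers type exactly: degree → high-ability (pays 191), no degree → low-ability (pays 151).
High-ability: degree gives 191 − 5 = 186; no degree gives 151 − 0 = 151. No deviation. ✓
Low-ability: no degree gives 151 − 0 = 151; degree gives 191 − 59 = 132. No deviation. ✓
Both incentive constraints hold.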